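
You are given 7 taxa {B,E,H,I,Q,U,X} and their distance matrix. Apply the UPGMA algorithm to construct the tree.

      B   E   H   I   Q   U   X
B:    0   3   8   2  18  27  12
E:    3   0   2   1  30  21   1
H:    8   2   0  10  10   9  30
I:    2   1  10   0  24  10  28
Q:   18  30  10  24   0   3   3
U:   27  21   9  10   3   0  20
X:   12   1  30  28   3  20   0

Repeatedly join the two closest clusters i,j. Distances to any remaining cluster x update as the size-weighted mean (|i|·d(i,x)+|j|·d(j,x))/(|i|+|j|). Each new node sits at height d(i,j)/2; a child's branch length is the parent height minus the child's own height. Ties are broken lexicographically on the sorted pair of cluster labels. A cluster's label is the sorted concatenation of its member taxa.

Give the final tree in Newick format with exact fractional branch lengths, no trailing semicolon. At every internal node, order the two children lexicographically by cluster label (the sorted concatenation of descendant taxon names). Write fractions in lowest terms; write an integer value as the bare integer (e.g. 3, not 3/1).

(((B:5/4,(E:1/2,I:1/2):3/4):25/12,H:10/3):35/6,((Q:3/2,U:3/2):17/4,X:23/4):41/12)

iteration 1: select E,I (d=1); attach at lengths (1/2, 1/2); label the merged cluster EI
  updated: d(B,EI)=5/2, d(EI,H)=6, d(EI,Q)=27, d(EI,U)=31/2, d(EI,X)=29/2
iteration 2: select B,EI (d=5/2); attach at lengths (5/4, 3/4); label the merged cluster BEI
  updated: d(BEI,H)=20/3, d(BEI,Q)=24, d(BEI,U)=58/3, d(BEI,X)=41/3
iteration 3: select Q,U (d=3); attach at lengths (3/2, 3/2); label the merged cluster QU
  updated: d(BEI,QU)=65/3, d(H,QU)=19/2, d(QU,X)=23/2
iteration 4: select BEI,H (d=20/3); attach at lengths (25/12, 10/3); label the merged cluster BEHI
  updated: d(BEHI,QU)=149/8, d(BEHI,X)=71/4
iteration 5: select QU,X (d=23/2); attach at lengths (17/4, 23/4); label the merged cluster QUX
  updated: d(BEHI,QUX)=55/3
iteration 6: select BEHI,QUX (d=55/3); attach at lengths (35/6, 41/12); label the merged cluster BEHIQUX
final tree: (((B:5/4,(E:1/2,I:1/2):3/4):25/12,H:10/3):35/6,((Q:3/2,U:3/2):17/4,X:23/4):41/12)
total length: 92/3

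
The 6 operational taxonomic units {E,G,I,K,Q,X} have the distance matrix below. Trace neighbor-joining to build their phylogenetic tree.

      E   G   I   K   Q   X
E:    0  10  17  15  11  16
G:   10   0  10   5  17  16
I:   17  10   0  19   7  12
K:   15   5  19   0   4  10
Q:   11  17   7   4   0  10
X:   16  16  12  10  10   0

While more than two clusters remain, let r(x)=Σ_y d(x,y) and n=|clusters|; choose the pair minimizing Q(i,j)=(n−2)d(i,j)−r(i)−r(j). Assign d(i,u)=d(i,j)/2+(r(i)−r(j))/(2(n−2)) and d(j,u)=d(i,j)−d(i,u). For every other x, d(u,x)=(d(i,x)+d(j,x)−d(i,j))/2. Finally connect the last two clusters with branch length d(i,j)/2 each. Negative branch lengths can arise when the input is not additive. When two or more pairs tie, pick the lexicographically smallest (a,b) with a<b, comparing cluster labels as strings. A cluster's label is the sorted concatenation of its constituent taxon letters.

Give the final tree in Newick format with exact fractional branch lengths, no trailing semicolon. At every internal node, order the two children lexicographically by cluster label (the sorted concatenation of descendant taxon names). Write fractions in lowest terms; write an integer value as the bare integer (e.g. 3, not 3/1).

((((E:29/4,(G:25/8,K:15/8):11/4):17/8,X:49/8):11/8,I:21/4):7/8,Q:7/8)

1. join G+K (d=5, Q=-91) ⇒ GK; edges |G|=25/8, |K|=15/8
  updated: d(E,GK)=10, d(GK,I)=12, d(GK,Q)=8, d(GK,X)=21/2
2. join E+GK (d=10, Q=-129/2) ⇒ EGK; edges |E|=29/4, |GK|=11/4
  updated: d(EGK,I)=19/2, d(EGK,Q)=9/2, d(EGK,X)=33/4
3. join EGK+X (d=33/4, Q=-36) ⇒ EGKX; edges |EGK|=17/8, |X|=49/8
  updated: d(EGKX,I)=53/8, d(EGKX,Q)=25/8
4. join EGKX+I (d=53/8, Q=-67/4) ⇒ EGIKX; edges |EGKX|=11/8, |I|=21/4
  updated: d(EGIKX,Q)=7/4
5. join EGIKX+Q (d=7/4) ⇒ EGIKQX; edges |EGIKX|=7/8, |Q|=7/8
final tree: ((((E:29/4,(G:25/8,K:15/8):11/4):17/8,X:49/8):11/8,I:21/4):7/8,Q:7/8)
total length: 253/8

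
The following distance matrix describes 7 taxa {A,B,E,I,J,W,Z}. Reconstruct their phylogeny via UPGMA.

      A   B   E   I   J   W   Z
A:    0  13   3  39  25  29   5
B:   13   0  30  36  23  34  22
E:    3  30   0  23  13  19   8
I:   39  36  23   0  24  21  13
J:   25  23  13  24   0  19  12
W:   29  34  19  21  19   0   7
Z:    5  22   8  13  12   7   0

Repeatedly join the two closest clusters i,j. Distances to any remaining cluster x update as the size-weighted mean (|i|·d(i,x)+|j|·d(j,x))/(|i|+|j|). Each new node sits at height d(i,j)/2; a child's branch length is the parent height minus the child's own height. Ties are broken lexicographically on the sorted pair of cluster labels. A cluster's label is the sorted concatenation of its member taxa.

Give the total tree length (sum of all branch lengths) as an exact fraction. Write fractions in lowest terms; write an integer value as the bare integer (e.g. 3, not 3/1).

182/3

iteration 1: select A,E (d=3); attach at lengths (3/2, 3/2); label the merged cluster AE
  updated: d(AE,B)=43/2, d(AE,I)=31, d(AE,J)=19, d(AE,W)=24, d(AE,Z)=13/2
iteration 2: select AE,Z (d=13/2); attach at lengths (7/4, 13/4); label the merged cluster AEZ
  updated: d(AEZ,B)=65/3, d(AEZ,I)=25, d(AEZ,J)=50/3, d(AEZ,W)=55/3
iteration 3: select AEZ,J (d=50/3); attach at lengths (61/12, 25/3); label the merged cluster AEJZ
  updated: d(AEJZ,B)=22, d(AEJZ,I)=99/4, d(AEJZ,W)=37/2
iteration 4: select AEJZ,W (d=37/2); attach at lengths (11/12, 37/4); label the merged cluster AEJWZ
  updated: d(AEJWZ,B)=122/5, d(AEJWZ,I)=24
iteration 5: select AEJWZ,I (d=24); attach at lengths (11/4, 12); label the merged cluster AEIJWZ
  updated: d(AEIJWZ,B)=79/3
iteration 6: select AEIJWZ,B (d=79/3); attach at lengths (7/6, 79/6); label the merged cluster ABEIJWZ
final tree: ((((((A:3/2,E:3/2):7/4,Z:13/4):61/12,J:25/3):11/12,W:37/4):11/4,I:12):7/6,B:79/6)
total length: 182/3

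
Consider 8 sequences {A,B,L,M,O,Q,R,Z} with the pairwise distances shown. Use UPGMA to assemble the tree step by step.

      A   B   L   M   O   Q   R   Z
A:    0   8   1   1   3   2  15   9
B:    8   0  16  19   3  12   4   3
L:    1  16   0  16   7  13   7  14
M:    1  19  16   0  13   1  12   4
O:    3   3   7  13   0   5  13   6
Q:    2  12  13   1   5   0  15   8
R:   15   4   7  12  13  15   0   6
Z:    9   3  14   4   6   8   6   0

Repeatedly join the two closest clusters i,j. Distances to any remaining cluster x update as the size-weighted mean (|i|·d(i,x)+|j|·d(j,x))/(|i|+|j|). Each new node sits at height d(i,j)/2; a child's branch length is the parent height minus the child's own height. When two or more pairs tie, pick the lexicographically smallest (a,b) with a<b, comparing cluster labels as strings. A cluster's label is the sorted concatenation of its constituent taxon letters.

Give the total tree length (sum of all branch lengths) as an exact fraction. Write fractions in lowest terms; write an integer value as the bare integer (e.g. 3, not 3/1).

iteration 1: select A,L (d=1); attach at lengths (1/2, 1/2); label the merged cluster AL
  updated: d(AL,B)=12, d(AL,M)=17/2, d(AL,O)=5, d(AL,Q)=15/2, d(AL,R)=11, d(AL,Z)=23/2
iteration 2: select M,Q (d=1); attach at lengths (1/2, 1/2); label the merged cluster MQ
  updated: d(AL,MQ)=8, d(B,MQ)=31/2, d(MQ,O)=9, d(MQ,R)=27/2, d(MQ,Z)=6
iteration 3: select B,O (d=3); attach at lengths (3/2, 3/2); label the merged cluster BO
  updated: d(AL,BO)=17/2, d(BO,MQ)=49/4, d(BO,R)=17/2, d(BO,Z)=9/2
iteration 4: select BO,Z (d=9/2); attach at lengths (3/4, 9/4); label the merged cluster BOZ
  updated: d(AL,BOZ)=19/2, d(BOZ,MQ)=61/6, d(BOZ,R)=23/3
iteration 5: select BOZ,R (d=23/3); attach at lengths (19/12, 23/6); label the merged cluster BORZ
  updated: d(AL,BORZ)=79/8, d(BORZ,MQ)=11
iteration 6: select AL,MQ (d=8); attach at lengths (7/2, 7/2); label the merged cluster ALMQ
  updated: d(ALMQ,BORZ)=167/16
iteration 7: select ALMQ,BORZ (d=167/16); attach at lengths (39/32, 133/96); label the merged cluster ABLMOQRZ
final tree: (((A:1/2,L:1/2):7/2,(M:1/2,Q:1/2):7/2):39/32,(((B:3/2,O:3/2):3/4,Z:9/4):19/12,R:23/6):133/96)
total length: 1105/48

1105/48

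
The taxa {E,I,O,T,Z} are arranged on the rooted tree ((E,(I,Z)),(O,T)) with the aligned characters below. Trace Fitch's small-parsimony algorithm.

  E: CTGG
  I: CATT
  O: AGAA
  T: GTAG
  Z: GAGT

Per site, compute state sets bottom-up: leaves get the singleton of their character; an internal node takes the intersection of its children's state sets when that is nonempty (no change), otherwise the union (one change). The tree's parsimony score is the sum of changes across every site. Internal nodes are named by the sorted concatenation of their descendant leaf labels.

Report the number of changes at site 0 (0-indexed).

3

IZ@0: {C} ∪ {G} = {C,G} (union, +1)
EIZ@0: {C} ∩ {C,G} = {C} (intersection, +0)
OT@0: {A} ∪ {G} = {A,G} (union, +1)
EIOTZ@0: {C} ∪ {A,G} = {A,C,G} (union, +1)
IZ@1: {A} ∩ {A} = {A} (intersection, +0)
EIZ@1: {T} ∪ {A} = {A,T} (union, +1)
OT@1: {G} ∪ {T} = {G,T} (union, +1)
EIOTZ@1: {A,T} ∩ {G,T} = {T} (intersection, +0)
IZ@2: {T} ∪ {G} = {G,T} (union, +1)
EIZ@2: {G} ∩ {G,T} = {G} (intersection, +0)
OT@2: {A} ∩ {A} = {A} (intersection, +0)
EIOTZ@2: {G} ∪ {A} = {A,G} (union, +1)
IZ@3: {T} ∩ {T} = {T} (intersection, +0)
EIZ@3: {G} ∪ {T} = {G,T} (union, +1)
OT@3: {A} ∪ {G} = {A,G} (union, +1)
EIOTZ@3: {G,T} ∩ {A,G} = {G} (intersection, +0)
per-site changes: [3, 2, 2, 2]; total = 9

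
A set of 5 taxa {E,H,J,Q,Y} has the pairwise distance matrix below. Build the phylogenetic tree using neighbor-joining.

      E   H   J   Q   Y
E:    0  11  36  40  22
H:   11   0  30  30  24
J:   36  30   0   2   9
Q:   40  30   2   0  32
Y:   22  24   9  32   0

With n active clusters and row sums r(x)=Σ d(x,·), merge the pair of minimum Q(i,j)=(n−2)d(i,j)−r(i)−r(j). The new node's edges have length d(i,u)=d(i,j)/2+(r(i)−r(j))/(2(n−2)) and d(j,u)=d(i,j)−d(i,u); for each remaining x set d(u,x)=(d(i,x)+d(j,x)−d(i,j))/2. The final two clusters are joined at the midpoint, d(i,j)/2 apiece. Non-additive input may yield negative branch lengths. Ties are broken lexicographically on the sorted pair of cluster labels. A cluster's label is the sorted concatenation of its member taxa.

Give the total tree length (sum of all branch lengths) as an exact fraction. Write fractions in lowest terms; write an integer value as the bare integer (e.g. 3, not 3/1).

step 1: merge (J,Q) at d=2, Q=-175; branch lengths J→-7/2, Q→11/2; new cluster JQ
  updated: d(E,JQ)=37, d(H,JQ)=29, d(JQ,Y)=39/2
step 2: merge (E,H) at d=11, Q=-112; branch lengths E→7, H→4; new cluster EH
  updated: d(EH,JQ)=55/2, d(EH,Y)=35/2
step 3: merge (EH,JQ) at d=55/2, Q=-129/2; branch lengths EH→51/4, JQ→59/4; new cluster EHJQ
  updated: d(EHJQ,Y)=19/4
step 4: merge (EHJQ,Y) at d=19/4; branch lengths EHJQ→19/8, Y→19/8; new cluster EHJQY
final tree: (((E:7,H:4):51/4,(J:-7/2,Q:11/2):59/4):19/8,Y:19/8)
total length: 181/4

181/4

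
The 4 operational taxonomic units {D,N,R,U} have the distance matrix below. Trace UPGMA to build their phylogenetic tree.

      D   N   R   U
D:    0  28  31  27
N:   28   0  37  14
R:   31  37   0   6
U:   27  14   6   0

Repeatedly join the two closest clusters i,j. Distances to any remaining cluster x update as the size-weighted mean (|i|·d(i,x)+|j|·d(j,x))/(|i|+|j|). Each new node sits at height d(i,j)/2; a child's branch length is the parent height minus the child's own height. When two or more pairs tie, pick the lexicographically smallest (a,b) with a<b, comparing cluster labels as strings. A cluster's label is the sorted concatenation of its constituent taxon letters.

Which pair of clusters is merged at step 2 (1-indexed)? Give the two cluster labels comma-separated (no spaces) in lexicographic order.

N,RU

step 1: merge (R,U) at d=6; branch lengths R→3, U→3; new cluster RU
  updated: d(D,RU)=29, d(N,RU)=51/2
step 2: merge (N,RU) at d=51/2; branch lengths N→51/4, RU→39/4; new cluster NRU
  updated: d(D,NRU)=86/3
step 3: merge (D,NRU) at d=86/3; branch lengths D→43/3, NRU→19/12; new cluster DNRU
final tree: (D:43/3,(N:51/4,(R:3,U:3):39/4):19/12)
total length: 533/12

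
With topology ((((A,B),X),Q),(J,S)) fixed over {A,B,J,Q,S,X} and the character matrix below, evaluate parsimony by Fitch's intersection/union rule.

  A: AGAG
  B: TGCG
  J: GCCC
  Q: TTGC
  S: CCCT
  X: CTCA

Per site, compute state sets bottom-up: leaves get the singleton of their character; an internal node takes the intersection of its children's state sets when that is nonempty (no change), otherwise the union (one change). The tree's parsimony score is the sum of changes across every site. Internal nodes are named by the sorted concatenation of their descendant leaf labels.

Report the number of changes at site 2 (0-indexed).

2

AB@0: {A} ∪ {T} = {A,T} (union, +1)
ABX@0: {A,T} ∪ {C} = {A,C,T} (union, +1)
ABQX@0: {A,C,T} ∩ {T} = {T} (intersection, +0)
JS@0: {G} ∪ {C} = {C,G} (union, +1)
ABJQSX@0: {T} ∪ {C,G} = {C,G,T} (union, +1)
AB@1: {G} ∩ {G} = {G} (intersection, +0)
ABX@1: {G} ∪ {T} = {G,T} (union, +1)
ABQX@1: {G,T} ∩ {T} = {T} (intersection, +0)
JS@1: {C} ∩ {C} = {C} (intersection, +0)
ABJQSX@1: {T} ∪ {C} = {C,T} (union, +1)
AB@2: {A} ∪ {C} = {A,C} (union, +1)
ABX@2: {A,C} ∩ {C} = {C} (intersection, +0)
ABQX@2: {C} ∪ {G} = {C,G} (union, +1)
JS@2: {C} ∩ {C} = {C} (intersection, +0)
ABJQSX@2: {C,G} ∩ {C} = {C} (intersection, +0)
AB@3: {G} ∩ {G} = {G} (intersection, +0)
ABX@3: {G} ∪ {A} = {A,G} (union, +1)
ABQX@3: {A,G} ∪ {C} = {A,C,G} (union, +1)
JS@3: {C} ∪ {T} = {C,T} (union, +1)
ABJQSX@3: {A,C,G} ∩ {C,T} = {C} (intersection, +0)
per-site changes: [4, 2, 2, 3]; total = 11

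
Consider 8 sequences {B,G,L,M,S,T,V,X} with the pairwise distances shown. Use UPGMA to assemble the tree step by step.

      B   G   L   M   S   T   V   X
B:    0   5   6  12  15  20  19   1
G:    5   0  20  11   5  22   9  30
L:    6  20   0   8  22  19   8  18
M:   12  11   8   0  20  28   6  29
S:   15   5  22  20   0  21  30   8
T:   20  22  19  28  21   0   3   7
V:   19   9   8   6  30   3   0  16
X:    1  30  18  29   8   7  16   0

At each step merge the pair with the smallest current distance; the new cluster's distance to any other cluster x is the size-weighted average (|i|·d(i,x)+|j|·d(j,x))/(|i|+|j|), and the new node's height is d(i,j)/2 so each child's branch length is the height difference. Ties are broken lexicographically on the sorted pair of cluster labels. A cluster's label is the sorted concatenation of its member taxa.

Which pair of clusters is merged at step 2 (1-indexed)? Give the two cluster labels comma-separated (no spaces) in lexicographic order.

step 1: merge (B,X) at d=1; branch lengths B→1/2, X→1/2; new cluster BX
  updated: d(BX,G)=35/2, d(BX,L)=12, d(BX,M)=41/2, d(BX,S)=23/2, d(BX,T)=27/2, d(BX,V)=35/2
step 2: merge (T,V) at d=3; branch lengths T→3/2, V→3/2; new cluster TV
  updated: d(BX,TV)=31/2, d(G,TV)=31/2, d(L,TV)=27/2, d(M,TV)=17, d(S,TV)=51/2
step 3: merge (G,S) at d=5; branch lengths G→5/2, S→5/2; new cluster GS
  updated: d(BX,GS)=29/2, d(GS,L)=21, d(GS,M)=31/2, d(GS,TV)=41/2
step 4: merge (L,M) at d=8; branch lengths L→4, M→4; new cluster LM
  updated: d(BX,LM)=65/4, d(GS,LM)=73/4, d(LM,TV)=61/4
step 5: merge (BX,GS) at d=29/2; branch lengths BX→27/4, GS→19/4; new cluster BGSX
  updated: d(BGSX,LM)=69/4, d(BGSX,TV)=18
step 6: merge (LM,TV) at d=61/4; branch lengths LM→29/8, TV→49/8; new cluster LMTV
  updated: d(BGSX,LMTV)=141/8
step 7: merge (BGSX,LMTV) at d=141/8; branch lengths BGSX→25/16, LMTV→19/16; new cluster BGLMSTVX
final tree: (((B:1/2,X:1/2):27/4,(G:5/2,S:5/2):19/4):25/16,((L:4,M:4):29/8,(T:3/2,V:3/2):49/8):19/16)
total length: 41

T,V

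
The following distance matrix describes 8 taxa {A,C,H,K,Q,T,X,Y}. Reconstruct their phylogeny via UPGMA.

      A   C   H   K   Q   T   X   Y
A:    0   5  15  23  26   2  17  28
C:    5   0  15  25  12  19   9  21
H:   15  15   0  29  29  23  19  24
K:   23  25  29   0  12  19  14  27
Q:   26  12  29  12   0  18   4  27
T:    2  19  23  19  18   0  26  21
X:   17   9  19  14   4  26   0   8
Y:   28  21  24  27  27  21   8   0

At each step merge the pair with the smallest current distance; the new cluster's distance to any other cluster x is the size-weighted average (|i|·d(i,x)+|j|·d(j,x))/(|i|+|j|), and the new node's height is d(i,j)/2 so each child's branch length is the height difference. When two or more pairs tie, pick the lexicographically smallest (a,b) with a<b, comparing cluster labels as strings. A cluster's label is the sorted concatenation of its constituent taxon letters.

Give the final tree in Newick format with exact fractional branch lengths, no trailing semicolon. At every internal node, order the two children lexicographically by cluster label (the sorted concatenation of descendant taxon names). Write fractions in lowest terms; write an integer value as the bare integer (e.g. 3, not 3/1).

1. join A+T (d=2) ⇒ AT; edges |A|=1, |T|=1
  updated: d(AT,C)=12, d(AT,H)=19, d(AT,K)=21, d(AT,Q)=22, d(AT,X)=43/2, d(AT,Y)=49/2
2. join Q+X (d=4) ⇒ QX; edges |Q|=2, |X|=2
  updated: d(AT,QX)=87/4, d(C,QX)=21/2, d(H,QX)=24, d(K,QX)=13, d(QX,Y)=35/2
3. join C+QX (d=21/2) ⇒ CQX; edges |C|=21/4, |QX|=13/4
  updated: d(AT,CQX)=37/2, d(CQX,H)=21, d(CQX,K)=17, d(CQX,Y)=56/3
4. join CQX+K (d=17) ⇒ CKQX; edges |CQX|=13/4, |K|=17/2
  updated: d(AT,CKQX)=153/8, d(CKQX,H)=23, d(CKQX,Y)=83/4
5. join AT+H (d=19) ⇒ AHT; edges |AT|=17/2, |H|=19/2
  updated: d(AHT,CKQX)=245/12, d(AHT,Y)=73/3
6. join AHT+CKQX (d=245/12) ⇒ ACHKQTX; edges |AHT|=17/24, |CKQX|=41/24
  updated: d(ACHKQTX,Y)=156/7
7. join ACHKQTX+Y (d=156/7) ⇒ ACHKQTXY; edges |ACHKQTX|=157/168, |Y|=78/7
final tree: ((((A:1,T:1):17/2,H:19/2):17/24,((C:21/4,(Q:2,X:2):13/4):13/4,K:17/2):41/24):157/168,Y:78/7)
total length: 9869/168

((((A:1,T:1):17/2,H:19/2):17/24,((C:21/4,(Q:2,X:2):13/4):13/4,K:17/2):41/24):157/168,Y:78/7)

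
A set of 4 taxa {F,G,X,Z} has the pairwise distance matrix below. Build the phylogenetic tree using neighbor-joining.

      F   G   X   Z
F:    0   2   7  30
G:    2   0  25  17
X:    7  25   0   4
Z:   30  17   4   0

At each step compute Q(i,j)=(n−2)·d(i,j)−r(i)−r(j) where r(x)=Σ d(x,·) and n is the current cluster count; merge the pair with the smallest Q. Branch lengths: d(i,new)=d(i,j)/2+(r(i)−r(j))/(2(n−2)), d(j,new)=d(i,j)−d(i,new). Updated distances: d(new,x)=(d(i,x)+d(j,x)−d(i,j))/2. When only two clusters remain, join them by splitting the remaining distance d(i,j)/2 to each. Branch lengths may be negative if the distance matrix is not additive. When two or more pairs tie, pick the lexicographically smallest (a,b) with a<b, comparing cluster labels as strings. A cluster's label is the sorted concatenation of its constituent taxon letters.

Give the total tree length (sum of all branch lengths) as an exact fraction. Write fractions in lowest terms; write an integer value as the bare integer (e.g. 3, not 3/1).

91/4

1. join F+G (d=2, Q=-79) ⇒ FG; edges |F|=-1/4, |G|=9/4
  updated: d(FG,X)=15, d(FG,Z)=45/2
2. join FG+X (d=15, Q=-83/2) ⇒ FGX; edges |FG|=67/4, |X|=-7/4
  updated: d(FGX,Z)=23/4
3. join FGX+Z (d=23/4) ⇒ FGXZ; edges |FGX|=23/8, |Z|=23/8
final tree: (((F:-1/4,G:9/4):67/4,X:-7/4):23/8,Z:23/8)
total length: 91/4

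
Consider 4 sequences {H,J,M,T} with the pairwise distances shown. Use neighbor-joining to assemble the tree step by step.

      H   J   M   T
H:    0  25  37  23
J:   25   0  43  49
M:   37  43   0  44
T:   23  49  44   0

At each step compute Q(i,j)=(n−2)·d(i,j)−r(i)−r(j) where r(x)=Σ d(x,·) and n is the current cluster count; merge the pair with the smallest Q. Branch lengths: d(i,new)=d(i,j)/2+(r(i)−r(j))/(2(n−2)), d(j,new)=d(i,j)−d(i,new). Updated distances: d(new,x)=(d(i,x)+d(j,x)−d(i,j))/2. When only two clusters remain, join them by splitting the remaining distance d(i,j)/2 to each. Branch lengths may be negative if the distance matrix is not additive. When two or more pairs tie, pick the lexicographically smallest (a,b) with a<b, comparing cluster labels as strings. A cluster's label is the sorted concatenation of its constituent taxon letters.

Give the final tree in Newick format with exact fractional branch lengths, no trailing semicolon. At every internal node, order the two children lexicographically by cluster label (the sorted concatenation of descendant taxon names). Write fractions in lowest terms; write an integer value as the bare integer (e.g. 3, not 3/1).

(((H:15/4,T:77/4):23/4,J:79/4):93/8,M:93/8)

iteration 1: select H,T (d=23, Q=-155); attach at lengths (15/4, 77/4); label the merged cluster HT
  updated: d(HT,J)=51/2, d(HT,M)=29
iteration 2: select HT,J (d=51/2, Q=-195/2); attach at lengths (23/4, 79/4); label the merged cluster HJT
  updated: d(HJT,M)=93/4
iteration 3: select HJT,M (d=93/4); attach at lengths (93/8, 93/8); label the merged cluster HJMT
final tree: (((H:15/4,T:77/4):23/4,J:79/4):93/8,M:93/8)
total length: 287/4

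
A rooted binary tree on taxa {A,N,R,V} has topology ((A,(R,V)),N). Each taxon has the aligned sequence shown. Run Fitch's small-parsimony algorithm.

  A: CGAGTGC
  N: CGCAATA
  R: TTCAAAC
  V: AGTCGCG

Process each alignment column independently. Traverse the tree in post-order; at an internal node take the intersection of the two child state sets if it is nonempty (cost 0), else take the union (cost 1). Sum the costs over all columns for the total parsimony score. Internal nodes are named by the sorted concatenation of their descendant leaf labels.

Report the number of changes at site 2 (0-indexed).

site 0, node RV: R={T} ∪ V={A} → {A,T} (+1)
site 0, node ARV: A={C} ∪ RV={A,T} → {A,C,T} (+1)
site 0, node ANRV: ARV={A,C,T} ∩ N={C} → {C} (+0)
site 1, node RV: R={T} ∪ V={G} → {G,T} (+1)
site 1, node ARV: A={G} ∩ RV={G,T} → {G} (+0)
site 1, node ANRV: ARV={G} ∩ N={G} → {G} (+0)
site 2, node RV: R={C} ∪ V={T} → {C,T} (+1)
site 2, node ARV: A={A} ∪ RV={C,T} → {A,C,T} (+1)
site 2, node ANRV: ARV={A,C,T} ∩ N={C} → {C} (+0)
site 3, node RV: R={A} ∪ V={C} → {A,C} (+1)
site 3, node ARV: A={G} ∪ RV={A,C} → {A,C,G} (+1)
site 3, node ANRV: ARV={A,C,G} ∩ N={A} → {A} (+0)
site 4, node RV: R={A} ∪ V={G} → {A,G} (+1)
site 4, node ARV: A={T} ∪ RV={A,G} → {A,G,T} (+1)
site 4, node ANRV: ARV={A,G,T} ∩ N={A} → {A} (+0)
site 5, node RV: R={A} ∪ V={C} → {A,C} (+1)
site 5, node ARV: A={G} ∪ RV={A,C} → {A,C,G} (+1)
site 5, node ANRV: ARV={A,C,G} ∪ N={T} → {A,C,G,T} (+1)
site 6, node RV: R={C} ∪ V={G} → {C,G} (+1)
site 6, node ARV: A={C} ∩ RV={C,G} → {C} (+0)
site 6, node ANRV: ARV={C} ∪ N={A} → {A,C} (+1)
per-site changes: [2, 1, 2, 2, 2, 3, 2]; total = 14

2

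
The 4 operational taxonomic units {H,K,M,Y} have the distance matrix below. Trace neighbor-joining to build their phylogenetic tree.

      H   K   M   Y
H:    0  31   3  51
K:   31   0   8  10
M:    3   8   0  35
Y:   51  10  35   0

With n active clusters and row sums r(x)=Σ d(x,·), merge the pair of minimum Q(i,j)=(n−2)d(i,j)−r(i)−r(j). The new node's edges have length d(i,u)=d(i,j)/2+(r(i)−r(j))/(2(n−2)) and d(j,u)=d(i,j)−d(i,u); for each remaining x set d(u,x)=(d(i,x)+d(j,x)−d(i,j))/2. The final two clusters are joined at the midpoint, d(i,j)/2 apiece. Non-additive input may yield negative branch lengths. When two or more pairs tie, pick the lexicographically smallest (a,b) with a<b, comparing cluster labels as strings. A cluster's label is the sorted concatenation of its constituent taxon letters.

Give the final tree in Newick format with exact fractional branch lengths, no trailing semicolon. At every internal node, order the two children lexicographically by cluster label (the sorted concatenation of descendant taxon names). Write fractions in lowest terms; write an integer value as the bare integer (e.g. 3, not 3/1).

step 1: merge (H,M) at d=3, Q=-125; branch lengths H→45/4, M→-33/4; new cluster HM
  updated: d(HM,K)=18, d(HM,Y)=83/2
step 2: merge (HM,K) at d=18, Q=-139/2; branch lengths HM→99/4, K→-27/4; new cluster HKM
  updated: d(HKM,Y)=67/4
step 3: merge (HKM,Y) at d=67/4; branch lengths HKM→67/8, Y→67/8; new cluster HKMY
final tree: (((H:45/4,M:-33/4):99/4,K:-27/4):67/8,Y:67/8)
total length: 151/4

(((H:45/4,M:-33/4):99/4,K:-27/4):67/8,Y:67/8)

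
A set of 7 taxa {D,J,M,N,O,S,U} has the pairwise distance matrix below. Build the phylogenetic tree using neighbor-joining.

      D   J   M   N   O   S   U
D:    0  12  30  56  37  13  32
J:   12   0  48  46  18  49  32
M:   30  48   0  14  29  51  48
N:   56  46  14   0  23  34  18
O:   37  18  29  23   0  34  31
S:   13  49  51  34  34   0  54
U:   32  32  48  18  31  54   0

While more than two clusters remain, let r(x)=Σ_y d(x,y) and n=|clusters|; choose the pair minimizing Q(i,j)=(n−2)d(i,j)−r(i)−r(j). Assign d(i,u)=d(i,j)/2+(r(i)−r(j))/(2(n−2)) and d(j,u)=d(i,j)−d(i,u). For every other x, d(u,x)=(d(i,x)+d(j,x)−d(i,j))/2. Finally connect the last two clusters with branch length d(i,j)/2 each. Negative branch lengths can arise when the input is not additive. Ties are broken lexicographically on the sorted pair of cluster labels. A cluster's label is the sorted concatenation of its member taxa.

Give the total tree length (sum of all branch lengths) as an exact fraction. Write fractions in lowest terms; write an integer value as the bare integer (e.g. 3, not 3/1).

1. join D+S (d=13, Q=-350) ⇒ DS; edges |D|=1, |S|=12
  updated: d(DS,J)=24, d(DS,M)=34, d(DS,N)=77/2, d(DS,O)=29, d(DS,U)=73/2
2. join M+N (d=14, Q=-513/2) ⇒ MN; edges |M|=179/16, |N|=45/16
  updated: d(DS,MN)=117/4, d(J,MN)=40, d(MN,O)=19, d(MN,U)=26
3. join MN+U (d=26, Q=-647/4) ⇒ MNU; edges |MN|=89/8, |U|=119/8
  updated: d(DS,MNU)=159/8, d(J,MNU)=23, d(MNU,O)=12
4. join DS+J (d=24, Q=-719/8) ⇒ DJS; edges |DS|=447/32, |J|=321/32
  updated: d(DJS,MNU)=151/16, d(DJS,O)=23/2
5. join DJS+MNU (d=151/16, Q=-527/16) ⇒ DJMNSU; edges |DJS|=143/32, |MNU|=159/32
  updated: d(DJMNSU,O)=225/32
6. join DJMNSU+O (d=225/32) ⇒ DJMNOSU; edges |DJMNSU|=225/64, |O|=225/64
final tree: ((((D:1,S:12):447/32,J:321/32):143/32,((M:179/16,N:45/16):89/8,U:119/8):159/32):225/64,O:225/64)
total length: 2991/32

2991/32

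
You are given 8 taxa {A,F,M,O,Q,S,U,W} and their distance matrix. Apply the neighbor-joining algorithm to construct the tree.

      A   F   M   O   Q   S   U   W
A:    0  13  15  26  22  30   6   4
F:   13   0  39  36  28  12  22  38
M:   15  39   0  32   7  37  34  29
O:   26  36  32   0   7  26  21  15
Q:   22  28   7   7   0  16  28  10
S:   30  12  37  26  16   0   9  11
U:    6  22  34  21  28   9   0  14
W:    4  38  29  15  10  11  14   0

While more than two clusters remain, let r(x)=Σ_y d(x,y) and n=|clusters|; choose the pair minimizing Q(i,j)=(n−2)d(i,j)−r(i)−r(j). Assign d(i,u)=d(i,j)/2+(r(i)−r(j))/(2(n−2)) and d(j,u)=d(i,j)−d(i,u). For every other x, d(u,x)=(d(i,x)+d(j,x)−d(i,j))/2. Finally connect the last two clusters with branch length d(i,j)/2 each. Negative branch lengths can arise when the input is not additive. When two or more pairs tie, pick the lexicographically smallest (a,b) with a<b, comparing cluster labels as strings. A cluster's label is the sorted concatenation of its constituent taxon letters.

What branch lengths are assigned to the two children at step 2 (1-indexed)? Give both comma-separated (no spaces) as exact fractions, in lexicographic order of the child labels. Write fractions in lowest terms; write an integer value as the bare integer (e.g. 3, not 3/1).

10,2

1. join M+Q (d=7, Q=-269) ⇒ MQ; edges |M|=39/4, |Q|=-11/4
  updated: d(A,MQ)=15, d(F,MQ)=30, d(MQ,O)=16, d(MQ,S)=23, d(MQ,U)=55/2, d(MQ,W)=16
2. join F+S (d=12, Q=-202) ⇒ FS; edges |F|=10, |S|=2
  updated: d(A,FS)=31/2, d(FS,MQ)=41/2, d(FS,O)=25, d(FS,U)=19/2, d(FS,W)=37/2
3. join MQ+O (d=16, Q=-134) ⇒ MOQ; edges |MQ|=7, |O|=9
  updated: d(A,MOQ)=25/2, d(FS,MOQ)=59/4, d(MOQ,U)=65/4, d(MOQ,W)=15/2
4. join FS+U (d=19/2, Q=-151/2) ⇒ FSU; edges |FS|=41/6, |U|=8/3
  updated: d(A,FSU)=6, d(FSU,MOQ)=43/4, d(FSU,W)=23/2
5. join A+FSU (d=6, Q=-155/4) ⇒ AFSU; edges |A|=25/16, |FSU|=71/16
  updated: d(AFSU,MOQ)=69/8, d(AFSU,W)=19/4
6. join AFSU+MOQ (d=69/8, Q=-167/8) ⇒ AFMOQSU; edges |AFSU|=47/16, |MOQ|=91/16
  updated: d(AFMOQSU,W)=29/16
7. join AFMOQSU+W (d=29/16) ⇒ AFMOQSUW; edges |AFMOQSU|=29/32, |W|=29/32
final tree: (((A:25/16,((F:10,S:2):41/6,U:8/3):71/16):47/16,((M:39/4,Q:-11/4):7,O:9):91/16):29/32,W:29/32)
total length: 975/16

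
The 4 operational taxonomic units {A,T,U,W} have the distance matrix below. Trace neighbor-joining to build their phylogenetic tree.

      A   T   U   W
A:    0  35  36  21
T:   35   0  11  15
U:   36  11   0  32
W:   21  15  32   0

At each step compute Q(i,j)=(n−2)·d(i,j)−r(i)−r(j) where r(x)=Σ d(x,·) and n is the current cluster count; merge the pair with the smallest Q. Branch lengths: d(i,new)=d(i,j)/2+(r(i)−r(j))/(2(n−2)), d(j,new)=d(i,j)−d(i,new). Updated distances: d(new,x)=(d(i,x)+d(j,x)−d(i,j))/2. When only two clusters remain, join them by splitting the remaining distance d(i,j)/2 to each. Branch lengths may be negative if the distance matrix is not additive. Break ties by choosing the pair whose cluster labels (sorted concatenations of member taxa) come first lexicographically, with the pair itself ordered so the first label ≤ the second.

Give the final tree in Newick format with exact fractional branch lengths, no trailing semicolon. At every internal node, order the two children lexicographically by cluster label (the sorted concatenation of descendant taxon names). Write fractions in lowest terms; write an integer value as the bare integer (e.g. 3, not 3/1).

(((A:33/2,W:9/2):27/2,T:1):5,U:5)

step 1: merge (A,W) at d=21, Q=-118; branch lengths A→33/2, W→9/2; new cluster AW
  updated: d(AW,T)=29/2, d(AW,U)=47/2
step 2: merge (AW,T) at d=29/2, Q=-49; branch lengths AW→27/2, T→1; new cluster ATW
  updated: d(ATW,U)=10
step 3: merge (ATW,U) at d=10; branch lengths ATW→5, U→5; new cluster ATUW
final tree: (((A:33/2,W:9/2):27/2,T:1):5,U:5)
total length: 91/2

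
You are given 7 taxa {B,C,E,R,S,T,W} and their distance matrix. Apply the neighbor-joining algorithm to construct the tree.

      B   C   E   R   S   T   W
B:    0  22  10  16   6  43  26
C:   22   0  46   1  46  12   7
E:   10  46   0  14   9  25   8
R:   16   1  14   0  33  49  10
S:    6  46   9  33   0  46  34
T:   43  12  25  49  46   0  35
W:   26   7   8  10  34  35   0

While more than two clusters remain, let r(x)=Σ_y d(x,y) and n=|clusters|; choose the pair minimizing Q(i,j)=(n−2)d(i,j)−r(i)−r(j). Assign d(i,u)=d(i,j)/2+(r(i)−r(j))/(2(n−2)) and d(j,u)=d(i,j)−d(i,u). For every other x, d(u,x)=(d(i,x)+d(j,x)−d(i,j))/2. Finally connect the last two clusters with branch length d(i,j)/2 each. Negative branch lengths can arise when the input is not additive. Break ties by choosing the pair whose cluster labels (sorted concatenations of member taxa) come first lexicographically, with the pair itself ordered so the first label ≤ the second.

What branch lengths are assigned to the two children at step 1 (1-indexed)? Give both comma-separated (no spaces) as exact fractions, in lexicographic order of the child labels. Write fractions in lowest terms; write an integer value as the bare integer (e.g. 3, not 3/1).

step 1: merge (C,T) at d=12, Q=-284; branch lengths C→-8/5, T→68/5; new cluster CT
  updated: d(B,CT)=53/2, d(CT,E)=59/2, d(CT,R)=19, d(CT,S)=40, d(CT,W)=15
step 2: merge (B,S) at d=6, Q=-365/2; branch lengths B→-27/16, S→123/16; new cluster BS
  updated: d(BS,CT)=121/4, d(BS,E)=13/2, d(BS,R)=43/2, d(BS,W)=27
step 3: merge (BS,E) at d=13/2, Q=-495/4; branch lengths BS→187/24, E→-31/24; new cluster BES
  updated: d(BES,CT)=213/8, d(BES,R)=29/2, d(BES,W)=57/4
step 4: merge (BES,R) at d=29/2, Q=-559/8; branch lengths BES→327/32, R→137/32; new cluster BERS
  updated: d(BERS,CT)=249/16, d(BERS,W)=39/8
step 5: merge (BERS,CT) at d=249/16, Q=-567/16; branch lengths BERS→87/32, CT→411/32; new cluster BCERST
  updated: d(BCERST,W)=69/32
step 6: merge (BCERST,W) at d=69/32; branch lengths BCERST→69/64, W→69/64; new cluster BCERSTW
final tree: (((((B:-27/16,S:123/16):187/24,E:-31/24):327/32,R:137/32):87/32,(C:-8/5,T:68/5):411/32):69/64,W:69/64)
total length: 1815/32

-8/5,68/5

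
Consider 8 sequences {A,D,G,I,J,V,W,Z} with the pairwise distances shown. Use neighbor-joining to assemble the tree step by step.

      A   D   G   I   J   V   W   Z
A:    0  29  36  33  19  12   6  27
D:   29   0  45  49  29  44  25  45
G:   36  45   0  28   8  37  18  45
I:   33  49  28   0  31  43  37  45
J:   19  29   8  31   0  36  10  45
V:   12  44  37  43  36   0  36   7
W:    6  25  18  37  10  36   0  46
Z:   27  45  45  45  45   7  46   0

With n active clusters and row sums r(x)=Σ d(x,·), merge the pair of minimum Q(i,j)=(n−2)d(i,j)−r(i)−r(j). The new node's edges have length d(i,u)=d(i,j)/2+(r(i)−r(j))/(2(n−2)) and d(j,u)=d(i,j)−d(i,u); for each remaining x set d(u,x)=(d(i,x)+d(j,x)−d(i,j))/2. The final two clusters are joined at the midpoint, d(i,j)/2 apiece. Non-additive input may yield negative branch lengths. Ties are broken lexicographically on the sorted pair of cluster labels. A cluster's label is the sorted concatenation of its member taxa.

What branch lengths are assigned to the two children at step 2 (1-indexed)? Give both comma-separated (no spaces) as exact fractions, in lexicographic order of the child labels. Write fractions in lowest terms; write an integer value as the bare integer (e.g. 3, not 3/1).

19/20,301/20

1. join V+Z (d=7, Q=-433) ⇒ VZ; edges |V|=-1/4, |Z|=29/4
  updated: d(A,VZ)=16, d(D,VZ)=41, d(G,VZ)=75/2, d(I,VZ)=81/2, d(J,VZ)=37, d(VZ,W)=75/2
2. join A+VZ (d=16, Q=-537/2) ⇒ AVZ; edges |A|=19/20, |VZ|=301/20
  updated: d(AVZ,D)=27, d(AVZ,G)=115/4, d(AVZ,I)=115/4, d(AVZ,J)=20, d(AVZ,W)=55/4
3. join G+J (d=8, Q=-775/4) ⇒ GJ; edges |G|=247/32, |J|=9/32
  updated: d(AVZ,GJ)=163/8, d(D,GJ)=33, d(GJ,I)=51/2, d(GJ,W)=10
4. join GJ+I (d=51/2, Q=-1221/8) ⇒ GIJ; edges |GJ|=67/16, |I|=341/16
  updated: d(AVZ,GIJ)=189/16, d(D,GIJ)=113/4, d(GIJ,W)=43/4
5. join AVZ+GIJ (d=189/16, Q=-319/4) ⇒ AGIJVZ; edges |AVZ|=203/32, |GIJ|=175/32
  updated: d(AGIJVZ,D)=695/32, d(AGIJVZ,W)=203/32
6. join AGIJVZ+D (d=695/32, Q=-849/16) ⇒ ADGIJVZ; edges |AGIJVZ|=49/32, |D|=323/16
  updated: d(ADGIJVZ,W)=77/16
7. join ADGIJVZ+W (d=77/16) ⇒ ADGIJVWZ; edges |ADGIJVZ|=77/32, |W|=77/32
final tree: ((((A:19/20,(V:-1/4,Z:29/4):301/20):203/32,((G:247/32,J:9/32):67/16,I:341/16):175/32):49/32,D:323/16):77/32,W:77/32)
total length: 3035/32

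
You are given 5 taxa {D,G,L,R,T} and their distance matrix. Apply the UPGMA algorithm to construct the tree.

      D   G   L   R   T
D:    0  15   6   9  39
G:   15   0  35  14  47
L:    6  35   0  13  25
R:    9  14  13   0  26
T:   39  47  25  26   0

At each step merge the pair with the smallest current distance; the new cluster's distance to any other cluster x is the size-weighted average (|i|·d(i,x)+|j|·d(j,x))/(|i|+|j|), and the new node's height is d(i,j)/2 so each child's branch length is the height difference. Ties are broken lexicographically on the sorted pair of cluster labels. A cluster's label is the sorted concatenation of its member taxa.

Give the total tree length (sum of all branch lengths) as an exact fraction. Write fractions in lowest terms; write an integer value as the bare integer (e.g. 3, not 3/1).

step 1: merge (D,L) at d=6; branch lengths D→3, L→3; new cluster DL
  updated: d(DL,G)=25, d(DL,R)=11, d(DL,T)=32
step 2: merge (DL,R) at d=11; branch lengths DL→5/2, R→11/2; new cluster DLR
  updated: d(DLR,G)=64/3, d(DLR,T)=30
step 3: merge (DLR,G) at d=64/3; branch lengths DLR→31/6, G→32/3; new cluster DGLR
  updated: d(DGLR,T)=137/4
step 4: merge (DGLR,T) at d=137/4; branch lengths DGLR→155/24, T→137/8; new cluster DGLRT
final tree: ((((D:3,L:3):5/2,R:11/2):31/6,G:32/3):155/24,T:137/8)
total length: 641/12

641/12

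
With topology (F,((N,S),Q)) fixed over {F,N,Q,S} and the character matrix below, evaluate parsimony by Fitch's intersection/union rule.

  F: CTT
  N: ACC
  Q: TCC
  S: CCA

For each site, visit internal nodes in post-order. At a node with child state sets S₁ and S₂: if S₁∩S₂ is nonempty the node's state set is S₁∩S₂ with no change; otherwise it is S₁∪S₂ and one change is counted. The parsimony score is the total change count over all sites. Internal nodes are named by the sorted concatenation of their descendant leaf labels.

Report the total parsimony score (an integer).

NS@0: {A} ∪ {C} = {A,C} (union, +1)
NQS@0: {A,C} ∪ {T} = {A,C,T} (union, +1)
FNQS@0: {C} ∩ {A,C,T} = {C} (intersection, +0)
NS@1: {C} ∩ {C} = {C} (intersection, +0)
NQS@1: {C} ∩ {C} = {C} (intersection, +0)
FNQS@1: {T} ∪ {C} = {C,T} (union, +1)
NS@2: {C} ∪ {A} = {A,C} (union, +1)
NQS@2: {A,C} ∩ {C} = {C} (intersection, +0)
FNQS@2: {T} ∪ {C} = {C,T} (union, +1)
per-site changes: [2, 1, 2]; total = 5

5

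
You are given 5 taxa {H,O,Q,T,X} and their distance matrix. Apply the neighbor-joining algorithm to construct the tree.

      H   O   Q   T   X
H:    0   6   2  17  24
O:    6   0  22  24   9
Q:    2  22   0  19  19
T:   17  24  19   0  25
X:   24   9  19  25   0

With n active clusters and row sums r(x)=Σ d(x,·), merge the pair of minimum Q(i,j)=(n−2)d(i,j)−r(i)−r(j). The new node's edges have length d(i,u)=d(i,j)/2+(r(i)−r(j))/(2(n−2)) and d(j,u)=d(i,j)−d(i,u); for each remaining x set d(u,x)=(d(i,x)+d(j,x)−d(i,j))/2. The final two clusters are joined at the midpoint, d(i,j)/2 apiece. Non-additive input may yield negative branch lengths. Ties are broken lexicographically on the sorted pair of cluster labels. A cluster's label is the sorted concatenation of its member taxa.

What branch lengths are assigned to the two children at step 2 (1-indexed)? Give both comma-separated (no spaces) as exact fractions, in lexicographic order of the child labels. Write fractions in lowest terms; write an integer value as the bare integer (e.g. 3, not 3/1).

iteration 1: select O,X (d=9, Q=-111); attach at lengths (11/6, 43/6); label the merged cluster OX
  updated: d(H,OX)=21/2, d(OX,Q)=16, d(OX,T)=20
iteration 2: select H,Q (d=2, Q=-125/2); attach at lengths (-7/8, 23/8); label the merged cluster HQ
  updated: d(HQ,OX)=49/4, d(HQ,T)=17
iteration 3: select HQ,OX (d=49/4, Q=-197/4); attach at lengths (37/8, 61/8); label the merged cluster HOQX
  updated: d(HOQX,T)=99/8
iteration 4: select HOQX,T (d=99/8); attach at lengths (99/16, 99/16); label the merged cluster HOQTX
final tree: (((H:-7/8,Q:23/8):37/8,(O:11/6,X:43/6):61/8):99/16,T:99/16)
total length: 285/8

-7/8,23/8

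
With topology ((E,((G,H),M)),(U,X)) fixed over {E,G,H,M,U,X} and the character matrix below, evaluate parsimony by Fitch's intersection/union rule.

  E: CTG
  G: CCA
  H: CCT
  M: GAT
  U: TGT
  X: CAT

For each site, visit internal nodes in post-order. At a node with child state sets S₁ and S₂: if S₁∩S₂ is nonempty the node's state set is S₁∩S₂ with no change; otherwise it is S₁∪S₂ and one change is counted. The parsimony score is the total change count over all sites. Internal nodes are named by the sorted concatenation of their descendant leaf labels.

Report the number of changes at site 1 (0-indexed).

3

site 0, node GH: G={C} ∩ H={C} → {C} (+0)
site 0, node GHM: GH={C} ∪ M={G} → {C,G} (+1)
site 0, node EGHM: E={C} ∩ GHM={C,G} → {C} (+0)
site 0, node UX: U={T} ∪ X={C} → {C,T} (+1)
site 0, node EGHMUX: EGHM={C} ∩ UX={C,T} → {C} (+0)
site 1, node GH: G={C} ∩ H={C} → {C} (+0)
site 1, node GHM: GH={C} ∪ M={A} → {A,C} (+1)
site 1, node EGHM: E={T} ∪ GHM={A,C} → {A,C,T} (+1)
site 1, node UX: U={G} ∪ X={A} → {A,G} (+1)
site 1, node EGHMUX: EGHM={A,C,T} ∩ UX={A,G} → {A} (+0)
site 2, node GH: G={A} ∪ H={T} → {A,T} (+1)
site 2, node GHM: GH={A,T} ∩ M={T} → {T} (+0)
site 2, node EGHM: E={G} ∪ GHM={T} → {G,T} (+1)
site 2, node UX: U={T} ∩ X={T} → {T} (+0)
site 2, node EGHMUX: EGHM={G,T} ∩ UX={T} → {T} (+0)
per-site changes: [2, 3, 2]; total = 7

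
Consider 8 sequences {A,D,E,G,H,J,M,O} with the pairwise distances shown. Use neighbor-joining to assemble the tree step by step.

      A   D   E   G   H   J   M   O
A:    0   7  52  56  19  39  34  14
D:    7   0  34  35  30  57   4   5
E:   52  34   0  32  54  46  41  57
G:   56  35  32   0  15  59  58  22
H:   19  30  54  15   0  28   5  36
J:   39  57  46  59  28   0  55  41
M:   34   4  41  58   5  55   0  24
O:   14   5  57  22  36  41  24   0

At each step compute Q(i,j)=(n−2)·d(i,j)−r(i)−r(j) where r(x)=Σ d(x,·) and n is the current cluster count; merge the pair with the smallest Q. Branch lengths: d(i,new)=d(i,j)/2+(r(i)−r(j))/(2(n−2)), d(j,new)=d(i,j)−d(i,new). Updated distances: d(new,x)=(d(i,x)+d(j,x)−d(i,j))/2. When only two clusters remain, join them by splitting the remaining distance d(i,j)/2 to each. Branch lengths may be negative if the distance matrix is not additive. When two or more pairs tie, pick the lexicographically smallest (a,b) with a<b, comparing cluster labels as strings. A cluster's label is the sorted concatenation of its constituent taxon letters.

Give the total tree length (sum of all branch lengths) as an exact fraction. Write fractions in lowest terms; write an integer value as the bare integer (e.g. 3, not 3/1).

433/4

1. join E+G (d=32, Q=-401) ⇒ EG; edges |E|=77/4, |G|=51/4
  updated: d(A,EG)=38, d(D,EG)=37/2, d(EG,H)=37/2, d(EG,J)=73/2, d(EG,M)=67/2, d(EG,O)=47/2
2. join H+M (d=5, Q=-267) ⇒ HM; edges |H|=3/5, |M|=22/5
  updated: d(A,HM)=24, d(D,HM)=29/2, d(EG,HM)=47/2, d(HM,J)=39, d(HM,O)=55/2
3. join EG+J (d=73/2, Q=-413/2) ⇒ EGJ; edges |EG|=147/16, |J|=437/16
  updated: d(A,EGJ)=81/4, d(D,EGJ)=39/2, d(EGJ,HM)=13, d(EGJ,O)=14
4. join EGJ+HM (d=13, Q=-427/4) ⇒ EGHJM; edges |EGJ|=107/24, |HM|=205/24
  updated: d(A,EGHJM)=125/8, d(D,EGHJM)=21/2, d(EGHJM,O)=57/4
5. join A+EGHJM (d=125/8, Q=-183/4) ⇒ AEGHJM; edges |A|=55/8, |EGHJM|=35/4
  updated: d(AEGHJM,D)=15/16, d(AEGHJM,O)=101/16
6. join AEGHJM+D (d=15/16, Q=-49/4) ⇒ ADEGHJM; edges |AEGHJM|=9/8, |D|=-3/16
  updated: d(ADEGHJM,O)=83/16
7. join ADEGHJM+O (d=83/16) ⇒ ADEGHJMO; edges |ADEGHJM|=83/32, |O|=83/32
final tree: (((A:55/8,(((E:77/4,G:51/4):147/16,J:437/16):107/24,(H:3/5,M:22/5):205/24):35/4):9/8,D:-3/16):83/32,O:83/32)
total length: 433/4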